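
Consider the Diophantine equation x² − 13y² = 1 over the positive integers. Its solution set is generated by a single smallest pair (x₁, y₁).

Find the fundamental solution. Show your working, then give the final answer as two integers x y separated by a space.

√13 = [3; 1,1,1,1,6, …], period ℓ=5 (odd) → k=9
step 0: (3, 1)  from 3·(1,0) + (0,1)
step 1: (4, 1)  from 1·(3,1) + (1,0)
step 2: (7, 2)  from 1·(4,1) + (3,1)
step 3: (11, 3)  from 1·(7,2) + (4,1)
step 4: (18, 5)  from 1·(11,3) + (7,2)
step 5: (119, 33)  from 6·(18,5) + (11,3)
step 6: (137, 38)  from 1·(119,33) + (18,5)
step 7: (256, 71)  from 1·(137,38) + (119,33)
step 8: (393, 109)  from 1·(256,71) + (137,38)
step 9: (649, 180)  from 1·(393,109) + (256,71)
fundamental: x₁=649, y₁=180  (since 421201 − 13·32400 = 1)

649 180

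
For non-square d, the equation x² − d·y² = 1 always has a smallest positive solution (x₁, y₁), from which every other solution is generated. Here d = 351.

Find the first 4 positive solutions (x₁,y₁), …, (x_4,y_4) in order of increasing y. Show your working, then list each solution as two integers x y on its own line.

62425 3332
7793761249 416000200
973051091875225 51937624966668
121485428812828080001 6484412476672499600

√351 → a₀=18, period (1,2,1,3,2,2,2,3,1,2,1,36); ℓ=12 even so k=11
a_0=18:  p_0=18·1+0=18,  q_0=18·0+1=1
a_1=1:  p_1=1·18+1=19,  q_1=1·1+0=1
a_2=2:  p_2=2·19+18=56,  q_2=2·1+1=3
a_3=1:  p_3=1·56+19=75,  q_3=1·3+1=4
a_4=3:  p_4=3·75+56=281,  q_4=3·4+3=15
a_5=2:  p_5=2·281+75=637,  q_5=2·15+4=34
a_6=2:  p_6=2·637+281=1555,  q_6=2·34+15=83
…
a_8=3:  p_8=3·3747+1555=12796,  q_8=3·200+83=683
…
a_10=2:  p_10=2·16543+12796=45882,  q_10=2·883+683=2449
a_11=1:  p_11=1·45882+16543=62425,  q_11=1·2449+883=3332
(x₁, y₁) = (62425, 3332);  62425² − 351·3332² = 1 ✓
(62425+3332√351)^2 = 7793761249 + 416000200√351
(62425+3332√351)^3 = 973051091875225 + 51937624966668√351
(62425+3332√351)^4 = 121485428812828080001 + 6484412476672499600√351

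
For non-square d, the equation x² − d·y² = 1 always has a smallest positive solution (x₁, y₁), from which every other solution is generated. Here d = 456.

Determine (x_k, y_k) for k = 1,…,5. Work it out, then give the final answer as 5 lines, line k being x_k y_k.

√456 = [21; 2,1,4,1,2,42, …], period ℓ=6 (even) → k=5
a_0=21:  p_0=21·1+0=21,  q_0=21·0+1=1
a_1=2:  p_1=2·21+1=43,  q_1=2·1+0=2
a_2=1:  p_2=1·43+21=64,  q_2=1·2+1=3
a_3=4:  p_3=4·64+43=299,  q_3=4·3+2=14
a_4=1:  p_4=1·299+64=363,  q_4=1·14+3=17
a_5=2:  p_5=2·363+299=1025,  q_5=2·17+14=48
→ (1025, 48).  Check: 1025²=1050625, 456·48²=1050624, difference 1.
(1025+48√456)^2 = 2101249 + 98400√456
(1025+48√456)^3 = 4307559425 + 201719952√456
(1025+48√456)^4 = 8830494720001 + 413525803200√456
(1025+48√456)^5 = 18102509868442625 + 847727694840048√456

1025 48
2101249 98400
4307559425 201719952
8830494720001 413525803200
18102509868442625 847727694840048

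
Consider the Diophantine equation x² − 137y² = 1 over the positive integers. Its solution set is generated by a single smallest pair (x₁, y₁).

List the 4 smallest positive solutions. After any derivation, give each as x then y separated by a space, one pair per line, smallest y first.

d=137: √d = [11; 1,2,2,1,1,2,2,1,22] (ℓ=9, odd), read p_17/q_17
i=0: a=11 ⇒ p=11, q=1
…
i=5: a=1 ⇒ p=199, q=17
…
i=8: a=1 ⇒ p=1744, q=149
…
i=10: a=1 ⇒ p=41341, q=3532
…
i=12: a=2 ⇒ p=285899, q=24426
i=13: a=1 ⇒ p=408178, q=34873
…
i=16: a=2 ⇒ p=4286741, q=366241
i=17: a=1 ⇒ p=6083073, q=519712
fundamental: x₁=6083073, y₁=519712  (since 37003777123329 − 137·270100562944 = 1)
(x_2, y_2) = (6083073·6083073 + 137·519712·519712, 6083073·519712 + 519712·6083073) = (74007554246657, 6322892069952)
(x_3, y_3) = (6083073·74007554246657 + 137·519712·6322892069952, 6083073·6322892069952 + 519712·74007554246657) = (900386710067742990849, 76925228065277725280)
(x_4, y_4) = (6083073·900386710067742990849 + 137·519712·76925228065277725280, 6083073·76925228065277725280 + 519712·900386710067742990849) = (10954236171143757109591351297, 935883555725460013412300928)

6083073 519712
74007554246657 6322892069952
900386710067742990849 76925228065277725280
10954236171143757109591351297 935883555725460013412300928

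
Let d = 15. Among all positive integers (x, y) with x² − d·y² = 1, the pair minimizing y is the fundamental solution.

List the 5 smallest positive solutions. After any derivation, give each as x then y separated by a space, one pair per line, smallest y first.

[3; 1,6] for √15; ℓ=2 ⇒ convergent index 1
step 0: (3, 1)  from 3·(1,0) + (0,1)
step 1: (4, 1)  from 1·(3,1) + (1,0)
→ (4, 1).  Check: 4²=16, 15·1²=15, difference 1.
(x_2, y_2) = (4·4 + 15·1·1, 4·1 + 1·4) = (31, 8)
(x_3, y_3) = (4·31 + 15·1·8, 4·8 + 1·31) = (244, 63)
(x_4, y_4) = (4·244 + 15·1·63, 4·63 + 1·244) = (1921, 496)
(x_5, y_5) = (4·1921 + 15·1·496, 4·496 + 1·1921) = (15124, 3905)

4 1
31 8
244 63
1921 496
15124 3905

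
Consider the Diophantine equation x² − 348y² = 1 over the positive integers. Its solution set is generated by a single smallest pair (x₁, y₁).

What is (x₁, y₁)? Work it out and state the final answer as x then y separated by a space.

[18; 1,1,1,8,1,1,1,36] for √348; ℓ=8 ⇒ convergent index 7
step 0: (18, 1)  from 18·(1,0) + (0,1)
…
step 6: (1026, 55)  from 1·(541,29) + (485,26)
step 7: (1567, 84)  from 1·(1026,55) + (541,29)
(x₁, y₁) = (1567, 84);  1567² − 348·84² = 1 ✓

1567 84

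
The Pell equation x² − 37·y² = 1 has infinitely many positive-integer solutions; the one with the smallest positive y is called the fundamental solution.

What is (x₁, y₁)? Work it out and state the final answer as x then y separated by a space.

73 12

[6; 12] for √37; ℓ=1 ⇒ convergent index 1
step 0: (6, 1)  from 6·(1,0) + (0,1)
step 1: (73, 12)  from 12·(6,1) + (1,0)
→ (73, 12).  Check: 73²=5329, 37·12²=5328, difference 1.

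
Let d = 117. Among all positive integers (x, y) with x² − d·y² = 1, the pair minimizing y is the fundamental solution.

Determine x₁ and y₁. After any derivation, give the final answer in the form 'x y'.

d=117: √d = [10; 1,4,2,4,1,20] (ℓ=6, even), read p_5/q_5
k=0  a_k=10  p_k/q_k = 10/1
…
k=2  a_k=4  p_k/q_k = 54/5
…
k=4  a_k=4  p_k/q_k = 530/49
k=5  a_k=1  p_k/q_k = 649/60
fundamental: x₁=649, y₁=60  (since 421201 − 117·3600 = 1)

649 60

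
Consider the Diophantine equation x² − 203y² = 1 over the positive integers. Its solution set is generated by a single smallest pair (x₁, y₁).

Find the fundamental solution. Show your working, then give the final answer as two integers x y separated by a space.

57 4

[14; 4,28] for √203; ℓ=2 ⇒ convergent index 1
k=0  a_k=14  p_k/q_k = 14/1
k=1  a_k=4  p_k/q_k = 57/4
fundamental: x₁=57, y₁=4  (since 3249 − 203·16 = 1)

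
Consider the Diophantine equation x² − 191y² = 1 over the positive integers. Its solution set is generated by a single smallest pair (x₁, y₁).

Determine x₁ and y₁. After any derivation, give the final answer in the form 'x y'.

8994000 650783

[13; 1,4,1,1,3,…,4,1,26] for √191; ℓ=16 ⇒ convergent index 15
a_0=13:  p_0=13·1+0=13,  q_0=13·0+1=1
a_1=1:  p_1=1·13+1=14,  q_1=1·1+0=1
…
a_3=1:  p_3=1·69+14=83,  q_3=1·5+1=6
a_4=1:  p_4=1·83+69=152,  q_4=1·6+5=11
a_5=3:  p_5=3·152+83=539,  q_5=3·11+6=39
a_6=2:  p_6=2·539+152=1230,  q_6=2·39+11=89
…
a_9=2:  p_9=2·40217+2999=83433,  q_9=2·2910+217=6037
a_10=2:  p_10=2·83433+40217=207083,  q_10=2·6037+2910=14984
a_11=3:  p_11=3·207083+83433=704682,  q_11=3·14984+6037=50989
a_12=1:  p_12=1·704682+207083=911765,  q_12=1·50989+14984=65973
a_13=1:  p_13=1·911765+704682=1616447,  q_13=1·65973+50989=116962
a_14=4:  p_14=4·1616447+911765=7377553,  q_14=4·116962+65973=533821
a_15=1:  p_15=1·7377553+1616447=8994000,  q_15=1·533821+116962=650783
→ (8994000, 650783).  Check: 8994000²=80892036000000, 191·650783²=80892035999999, difference 1.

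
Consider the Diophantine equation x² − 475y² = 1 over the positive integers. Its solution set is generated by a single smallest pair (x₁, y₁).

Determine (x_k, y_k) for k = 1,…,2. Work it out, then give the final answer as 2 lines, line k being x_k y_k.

√475 → a₀=21, period (1,3,1,6,2,6,1,3,1,42); ℓ=10 even so k=9
a_0=21:  p_0=21·1+0=21,  q_0=21·0+1=1
…
a_2=3:  p_2=3·22+21=87,  q_2=3·1+1=4
a_3=1:  p_3=1·87+22=109,  q_3=1·4+1=5
…
a_5=2:  p_5=2·741+109=1591,  q_5=2·34+5=73
…
a_8=3:  p_8=3·11878+10287=45921,  q_8=3·545+472=2107
a_9=1:  p_9=1·45921+11878=57799,  q_9=1·2107+545=2652
(x₁, y₁) = (57799, 2652);  57799² − 475·2652² = 1 ✓
(x_2, y_2) = (57799·57799 + 475·2652·2652, 57799·2652 + 2652·57799) = (6681448801, 306565896)

57799 2652
6681448801 306565896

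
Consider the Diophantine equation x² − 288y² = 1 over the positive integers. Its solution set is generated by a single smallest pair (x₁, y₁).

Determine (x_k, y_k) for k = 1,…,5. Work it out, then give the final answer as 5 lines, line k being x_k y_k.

[16; 1,32] for √288; ℓ=2 ⇒ convergent index 1
k=0  a_k=16  p_k/q_k = 16/1
k=1  a_k=1  p_k/q_k = 17/1
→ (17, 1).  Check: 17²=289, 288·1²=288, difference 1.
(x_2, y_2) = (17·17 + 288·1·1, 17·1 + 1·17) = (577, 34)
(x_3, y_3) = (17·577 + 288·1·34, 17·34 + 1·577) = (19601, 1155)
(x_4, y_4) = (17·19601 + 288·1·1155, 17·1155 + 1·19601) = (665857, 39236)
(x_5, y_5) = (17·665857 + 288·1·39236, 17·39236 + 1·665857) = (22619537, 1332869)

17 1
577 34
19601 1155
665857 39236
22619537 1332869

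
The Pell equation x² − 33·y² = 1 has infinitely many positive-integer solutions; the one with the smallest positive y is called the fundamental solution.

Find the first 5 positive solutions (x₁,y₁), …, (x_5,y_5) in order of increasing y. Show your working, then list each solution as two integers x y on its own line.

√33 → a₀=5, period (1,2,1,10); ℓ=4 even so k=3
a_0=5:  p_0=5·1+0=5,  q_0=5·0+1=1
…
a_2=2:  p_2=2·6+5=17,  q_2=2·1+1=3
a_3=1:  p_3=1·17+6=23,  q_3=1·3+1=4
fundamental: x₁=23, y₁=4  (since 529 − 33·16 = 1)
n=2: (23,4)∘(23,4) = (23·23+33·4·4, 23·4+4·23) = (1057,184)
n=3: (1057,184)∘(23,4) = (23·1057+33·4·184, 23·184+4·1057) = (48599,8460)
n=4: (48599,8460)∘(23,4) = (23·48599+33·4·8460, 23·8460+4·48599) = (2234497,388976)
n=5: (2234497,388976)∘(23,4) = (23·2234497+33·4·388976, 23·388976+4·2234497) = (102738263,17884436)

23 4
1057 184
48599 8460
2234497 388976
102738263 17884436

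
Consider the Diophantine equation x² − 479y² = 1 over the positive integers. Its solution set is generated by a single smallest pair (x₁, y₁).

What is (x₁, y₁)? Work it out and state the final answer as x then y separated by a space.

√479 → a₀=21, period (1,7,1,3,2,21,2,3,1,7,1,42); ℓ=12 even so k=11
step 0: (21, 1)  from 21·(1,0) + (0,1)
step 1: (22, 1)  from 1·(21,1) + (1,0)
step 2: (175, 8)  from 7·(22,1) + (21,1)
step 3: (197, 9)  from 1·(175,8) + (22,1)
step 4: (766, 35)  from 3·(197,9) + (175,8)
step 5: (1729, 79)  from 2·(766,35) + (197,9)
step 6: (37075, 1694)  from 21·(1729,79) + (766,35)
step 7: (75879, 3467)  from 2·(37075,1694) + (1729,79)
step 8: (264712, 12095)  from 3·(75879,3467) + (37075,1694)
step 9: (340591, 15562)  from 1·(264712,12095) + (75879,3467)
step 10: (2648849, 121029)  from 7·(340591,15562) + (264712,12095)
step 11: (2989440, 136591)  from 1·(2648849,121029) + (340591,15562)
→ (2989440, 136591).  Check: 2989440²=8936751513600, 479·136591²=8936751513599, difference 1.

2989440 136591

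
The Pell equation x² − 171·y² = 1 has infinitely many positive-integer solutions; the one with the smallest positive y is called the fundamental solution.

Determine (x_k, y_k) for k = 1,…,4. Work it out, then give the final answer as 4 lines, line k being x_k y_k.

170 13
57799 4420
19651490 1502787
6681448801 510943160

[13; 13,26] for √171; ℓ=2 ⇒ convergent index 1
a_0=13:  p_0=13·1+0=13,  q_0=13·0+1=1
a_1=13:  p_1=13·13+1=170,  q_1=13·1+0=13
(x₁, y₁) = (170, 13);  170² − 171·13² = 1 ✓
k=2:  x_2 = 170·170+171·13·13 = 57799,  y_2 = 170·13+13·170 = 4420
k=3:  x_3 = 170·57799+171·13·4420 = 19651490,  y_3 = 170·4420+13·57799 = 1502787
k=4:  x_4 = 170·19651490+171·13·1502787 = 6681448801,  y_4 = 170·1502787+13·19651490 = 510943160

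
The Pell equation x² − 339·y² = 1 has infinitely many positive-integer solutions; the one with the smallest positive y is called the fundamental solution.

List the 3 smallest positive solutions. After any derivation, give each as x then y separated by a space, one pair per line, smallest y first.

97970 5321
19196241799 1042596740
3761311617998090 204286405230279

d=339: √d = [18; 2,2,2,1,17,1,2,2,2,36] (ℓ=10, even), read p_9/q_9
a_0=18:  p_0=18·1+0=18,  q_0=18·0+1=1
a_1=2:  p_1=2·18+1=37,  q_1=2·1+0=2
a_2=2:  p_2=2·37+18=92,  q_2=2·2+1=5
…
a_5=17:  p_5=17·313+221=5542,  q_5=17·17+12=301
a_6=1:  p_6=1·5542+313=5855,  q_6=1·301+17=318
a_7=2:  p_7=2·5855+5542=17252,  q_7=2·318+301=937
a_8=2:  p_8=2·17252+5855=40359,  q_8=2·937+318=2192
a_9=2:  p_9=2·40359+17252=97970,  q_9=2·2192+937=5321
→ (97970, 5321).  Check: 97970²=9598120900, 339·5321²=9598120899, difference 1.
(97970+5321√339)^2 = 19196241799 + 1042596740√339
(97970+5321√339)^3 = 3761311617998090 + 204286405230279√339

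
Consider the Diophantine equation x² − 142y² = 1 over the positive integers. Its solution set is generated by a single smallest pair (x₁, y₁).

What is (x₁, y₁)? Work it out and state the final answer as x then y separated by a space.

143 12

√142 → a₀=11, period (1,10,1,22); ℓ=4 even so k=3
a_0=11:  p_0=11·1+0=11,  q_0=11·0+1=1
a_1=1:  p_1=1·11+1=12,  q_1=1·1+0=1
a_2=10:  p_2=10·12+11=131,  q_2=10·1+1=11
a_3=1:  p_3=1·131+12=143,  q_3=1·11+1=12
(x₁, y₁) = (143, 12);  143² − 142·12² = 1 ✓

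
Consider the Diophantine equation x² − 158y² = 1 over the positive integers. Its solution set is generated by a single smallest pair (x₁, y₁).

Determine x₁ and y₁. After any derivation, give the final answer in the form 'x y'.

7743 616

[12; 1,1,3,12,3,1,1,24] for √158; ℓ=8 ⇒ convergent index 7
k=0  a_k=12  p_k/q_k = 12/1
…
k=6  a_k=1  p_k/q_k = 4412/351
k=7  a_k=1  p_k/q_k = 7743/616
fundamental: x₁=7743, y₁=616  (since 59954049 − 158·379456 = 1)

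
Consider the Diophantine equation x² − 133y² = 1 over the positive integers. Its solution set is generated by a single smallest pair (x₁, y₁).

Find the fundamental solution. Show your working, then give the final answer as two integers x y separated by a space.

√133 = [11; 1,1,7,5,1,…,1,1,22, …], period ℓ=16 (even) → k=15
i=0: a=11 ⇒ p=11, q=1
…
i=2: a=1 ⇒ p=23, q=2
…
i=4: a=5 ⇒ p=888, q=77
…
i=7: a=1 ⇒ p=3010, q=261
…
i=11: a=1 ⇒ p=29927, q=2595
i=12: a=5 ⇒ p=168583, q=14618
i=13: a=7 ⇒ p=1210008, q=104921
i=14: a=1 ⇒ p=1378591, q=119539
i=15: a=1 ⇒ p=2588599, q=224460
→ (2588599, 224460).  Check: 2588599²=6700844782801, 133·224460²=6700844782800, difference 1.

2588599 224460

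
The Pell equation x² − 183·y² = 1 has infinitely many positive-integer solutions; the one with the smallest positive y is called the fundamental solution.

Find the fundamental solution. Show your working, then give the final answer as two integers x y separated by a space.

√183 = [13; 1,1,8,1,1,26, …], period ℓ=6 (even) → k=5
i=0: a=13 ⇒ p=13, q=1
i=1: a=1 ⇒ p=14, q=1
…
i=3: a=8 ⇒ p=230, q=17
i=4: a=1 ⇒ p=257, q=19
i=5: a=1 ⇒ p=487, q=36
→ (487, 36).  Check: 487²=237169, 183·36²=237168, difference 1.

487 36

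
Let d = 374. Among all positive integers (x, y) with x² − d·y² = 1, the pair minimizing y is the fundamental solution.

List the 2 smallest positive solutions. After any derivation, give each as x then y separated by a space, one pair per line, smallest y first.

[19; 2,1,18,1,2,38] for √374; ℓ=6 ⇒ convergent index 5
a_0=19:  p_0=19·1+0=19,  q_0=19·0+1=1
a_1=2:  p_1=2·19+1=39,  q_1=2·1+0=2
a_2=1:  p_2=1·39+19=58,  q_2=1·2+1=3
a_3=18:  p_3=18·58+39=1083,  q_3=18·3+2=56
a_4=1:  p_4=1·1083+58=1141,  q_4=1·56+3=59
a_5=2:  p_5=2·1141+1083=3365,  q_5=2·59+56=174
fundamental: x₁=3365, y₁=174  (since 11323225 − 374·30276 = 1)
n=2: (3365,174)∘(3365,174) = (3365·3365+374·174·174, 3365·174+174·3365) = (22646449,1171020)

3365 174
22646449 1171020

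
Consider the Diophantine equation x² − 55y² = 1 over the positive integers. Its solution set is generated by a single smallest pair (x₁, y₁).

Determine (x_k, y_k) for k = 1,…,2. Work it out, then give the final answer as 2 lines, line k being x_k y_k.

89 12
15841 2136

[7; 2,2,2,14] for √55; ℓ=4 ⇒ convergent index 3
i=0: a=7 ⇒ p=7, q=1
i=1: a=2 ⇒ p=15, q=2
i=2: a=2 ⇒ p=37, q=5
i=3: a=2 ⇒ p=89, q=12
→ (89, 12).  Check: 89²=7921, 55·12²=7920, difference 1.
n=2: (89,12)∘(89,12) = (89·89+55·12·12, 89·12+12·89) = (15841,2136)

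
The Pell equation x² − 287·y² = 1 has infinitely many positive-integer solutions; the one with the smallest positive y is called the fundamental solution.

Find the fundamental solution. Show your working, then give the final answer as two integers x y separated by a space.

288 17

[16; 1,15,1,32] for √287; ℓ=4 ⇒ convergent index 3
a_0=16:  p_0=16·1+0=16,  q_0=16·0+1=1
…
a_2=15:  p_2=15·17+16=271,  q_2=15·1+1=16
a_3=1:  p_3=1·271+17=288,  q_3=1·16+1=17
→ (288, 17).  Check: 288²=82944, 287·17²=82943, difference 1.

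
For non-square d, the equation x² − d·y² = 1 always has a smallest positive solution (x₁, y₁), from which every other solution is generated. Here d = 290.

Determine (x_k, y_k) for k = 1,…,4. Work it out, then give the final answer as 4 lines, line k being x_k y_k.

579 34
670481 39372
776416419 45592742
899089542721 52796355864

√290 = [17; 34, …], period ℓ=1 (odd) → k=1
step 0: (17, 1)  from 17·(1,0) + (0,1)
step 1: (579, 34)  from 34·(17,1) + (1,0)
fundamental: x₁=579, y₁=34  (since 335241 − 290·1156 = 1)
(x_2, y_2) = (579·579 + 290·34·34, 579·34 + 34·579) = (670481, 39372)
(x_3, y_3) = (579·670481 + 290·34·39372, 579·39372 + 34·670481) = (776416419, 45592742)
(x_4, y_4) = (579·776416419 + 290·34·45592742, 579·45592742 + 34·776416419) = (899089542721, 52796355864)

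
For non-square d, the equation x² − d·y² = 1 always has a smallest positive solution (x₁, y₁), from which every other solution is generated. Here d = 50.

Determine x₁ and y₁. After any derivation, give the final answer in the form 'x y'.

99 14

√50 = [7; 14, …], period ℓ=1 (odd) → k=1
a_0=7:  p_0=7·1+0=7,  q_0=7·0+1=1
a_1=14:  p_1=14·7+1=99,  q_1=14·1+0=14
→ (99, 14).  Check: 99²=9801, 50·14²=9800, difference 1.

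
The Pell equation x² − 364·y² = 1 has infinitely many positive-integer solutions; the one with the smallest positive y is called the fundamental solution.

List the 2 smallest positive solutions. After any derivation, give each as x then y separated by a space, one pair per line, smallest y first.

4954951 259710
49103078824801 2573700648420

[19; 12,1,2,3,1,8,1,3,2,1,12,38] for √364; ℓ=12 ⇒ convergent index 11
a_0=19:  p_0=19·1+0=19,  q_0=19·0+1=1
a_1=12:  p_1=12·19+1=229,  q_1=12·1+0=12
a_2=1:  p_2=1·229+19=248,  q_2=1·12+1=13
a_3=2:  p_3=2·248+229=725,  q_3=2·13+12=38
a_4=3:  p_4=3·725+248=2423,  q_4=3·38+13=127
a_5=1:  p_5=1·2423+725=3148,  q_5=1·127+38=165
…
a_7=1:  p_7=1·27607+3148=30755,  q_7=1·1447+165=1612
a_8=3:  p_8=3·30755+27607=119872,  q_8=3·1612+1447=6283
a_9=2:  p_9=2·119872+30755=270499,  q_9=2·6283+1612=14178
a_10=1:  p_10=1·270499+119872=390371,  q_10=1·14178+6283=20461
a_11=12:  p_11=12·390371+270499=4954951,  q_11=12·20461+14178=259710
fundamental: x₁=4954951, y₁=259710  (since 24551539412401 − 364·67449284100 = 1)
n=2: (4954951,259710)∘(4954951,259710) = (4954951·4954951+364·259710·259710, 4954951·259710+259710·4954951) = (49103078824801,2573700648420)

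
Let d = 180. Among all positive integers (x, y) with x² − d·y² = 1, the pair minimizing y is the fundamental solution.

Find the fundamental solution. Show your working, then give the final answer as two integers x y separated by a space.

d=180: √d = [13; 2,2,2,26] (ℓ=4, even), read p_3/q_3
step 0: (13, 1)  from 13·(1,0) + (0,1)
…
step 2: (67, 5)  from 2·(27,2) + (13,1)
step 3: (161, 12)  from 2·(67,5) + (27,2)
(x₁, y₁) = (161, 12);  161² − 180·12² = 1 ✓

161 12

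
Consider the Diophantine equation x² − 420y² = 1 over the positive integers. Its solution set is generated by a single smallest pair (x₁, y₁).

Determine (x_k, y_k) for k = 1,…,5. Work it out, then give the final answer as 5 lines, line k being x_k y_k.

41 2
3361 164
275561 13446
22592641 1102408
1852321001 90384010

d=420: √d = [20; 2,40] (ℓ=2, even), read p_1/q_1
a_0=20:  p_0=20·1+0=20,  q_0=20·0+1=1
a_1=2:  p_1=2·20+1=41,  q_1=2·1+0=2
→ (41, 2).  Check: 41²=1681, 420·2²=1680, difference 1.
n=2: (41,2)∘(41,2) = (41·41+420·2·2, 41·2+2·41) = (3361,164)
n=3: (3361,164)∘(41,2) = (41·3361+420·2·164, 41·164+2·3361) = (275561,13446)
n=4: (275561,13446)∘(41,2) = (41·275561+420·2·13446, 41·13446+2·275561) = (22592641,1102408)
n=5: (22592641,1102408)∘(41,2) = (41·22592641+420·2·1102408, 41·1102408+2·22592641) = (1852321001,90384010)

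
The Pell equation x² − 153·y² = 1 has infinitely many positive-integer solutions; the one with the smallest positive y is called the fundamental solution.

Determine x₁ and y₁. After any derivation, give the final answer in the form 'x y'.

2177 176

d=153: √d = [12; 2,1,2,2,2,1,2,24] (ℓ=8, even), read p_7/q_7
step 0: (12, 1)  from 12·(1,0) + (0,1)
step 1: (25, 2)  from 2·(12,1) + (1,0)
step 2: (37, 3)  from 1·(25,2) + (12,1)
step 3: (99, 8)  from 2·(37,3) + (25,2)
step 4: (235, 19)  from 2·(99,8) + (37,3)
step 5: (569, 46)  from 2·(235,19) + (99,8)
step 6: (804, 65)  from 1·(569,46) + (235,19)
step 7: (2177, 176)  from 2·(804,65) + (569,46)
fundamental: x₁=2177, y₁=176  (since 4739329 − 153·30976 = 1)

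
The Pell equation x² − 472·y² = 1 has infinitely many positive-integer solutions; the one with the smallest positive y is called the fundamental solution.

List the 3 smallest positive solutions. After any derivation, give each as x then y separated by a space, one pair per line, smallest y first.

306917 14127
188396089777 8671632918
115643925371868101 5322943120573485

[21; 1,2,1,1,1,…,2,1,42] for √472; ℓ=14 ⇒ convergent index 13
i=0: a=21 ⇒ p=21, q=1
i=1: a=1 ⇒ p=22, q=1
…
i=7: a=5 ⇒ p=5779, q=266
…
i=9: a=1 ⇒ p=30003, q=1381
…
i=11: a=1 ⇒ p=84230, q=3877
i=12: a=2 ⇒ p=222687, q=10250
i=13: a=1 ⇒ p=306917, q=14127
→ (306917, 14127).  Check: 306917²=94198044889, 472·14127²=94198044888, difference 1.
(306917+14127√472)^2 = 188396089777 + 8671632918√472
(306917+14127√472)^3 = 115643925371868101 + 5322943120573485√472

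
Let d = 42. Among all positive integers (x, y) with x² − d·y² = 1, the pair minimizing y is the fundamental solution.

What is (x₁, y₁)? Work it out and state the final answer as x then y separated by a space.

13 2

[6; 2,12] for √42; ℓ=2 ⇒ convergent index 1
k=0  a_k=6  p_k/q_k = 6/1
k=1  a_k=2  p_k/q_k = 13/2
→ (13, 2).  Check: 13²=169, 42·2²=168, difference 1.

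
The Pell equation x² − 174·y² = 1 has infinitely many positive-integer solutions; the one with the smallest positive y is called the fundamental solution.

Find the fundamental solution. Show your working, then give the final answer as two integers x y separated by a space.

1451 110

[13; 5,4,5,26] for √174; ℓ=4 ⇒ convergent index 3
k=0  a_k=13  p_k/q_k = 13/1
k=1  a_k=5  p_k/q_k = 66/5
k=2  a_k=4  p_k/q_k = 277/21
k=3  a_k=5  p_k/q_k = 1451/110
(x₁, y₁) = (1451, 110);  1451² − 174·110² = 1 ✓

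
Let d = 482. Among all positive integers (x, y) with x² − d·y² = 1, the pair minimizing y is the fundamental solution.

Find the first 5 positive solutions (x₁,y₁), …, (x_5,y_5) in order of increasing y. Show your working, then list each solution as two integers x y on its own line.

√482 → a₀=21, period (1,20,1,42); ℓ=4 even so k=3
k=0  a_k=21  p_k/q_k = 21/1
k=1  a_k=1  p_k/q_k = 22/1
k=2  a_k=20  p_k/q_k = 461/21
k=3  a_k=1  p_k/q_k = 483/22
fundamental: x₁=483, y₁=22  (since 233289 − 482·484 = 1)
(x_2, y_2) = (483·483 + 482·22·22, 483·22 + 22·483) = (466577, 21252)
(x_3, y_3) = (483·466577 + 482·22·21252, 483·21252 + 22·466577) = (450712899, 20529410)
(x_4, y_4) = (483·450712899 + 482·22·20529410, 483·20529410 + 22·450712899) = (435388193857, 19831388808)
(x_5, y_5) = (483·435388193857 + 482·22·19831388808, 483·19831388808 + 22·435388193857) = (420584544552963, 19157101059118)

483 22
466577 21252
450712899 20529410
435388193857 19831388808
420584544552963 19157101059118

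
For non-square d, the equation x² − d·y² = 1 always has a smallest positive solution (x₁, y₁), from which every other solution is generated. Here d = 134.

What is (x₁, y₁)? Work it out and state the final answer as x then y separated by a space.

√134 → a₀=11, period (1,1,2,1,3,…,1,1,22); ℓ=14 even so k=13
step 0: (11, 1)  from 11·(1,0) + (0,1)
…
step 2: (23, 2)  from 1·(12,1) + (11,1)
step 3: (58, 5)  from 2·(23,2) + (12,1)
step 4: (81, 7)  from 1·(58,5) + (23,2)
step 5: (301, 26)  from 3·(81,7) + (58,5)
step 6: (382, 33)  from 1·(301,26) + (81,7)
step 7: (4121, 356)  from 10·(382,33) + (301,26)
…
step 12: (84029, 7259)  from 1·(61896,5347) + (22133,1912)
step 13: (145925, 12606)  from 1·(84029,7259) + (61896,5347)
fundamental: x₁=145925, y₁=12606  (since 21294105625 − 134·158911236 = 1)

145925 12606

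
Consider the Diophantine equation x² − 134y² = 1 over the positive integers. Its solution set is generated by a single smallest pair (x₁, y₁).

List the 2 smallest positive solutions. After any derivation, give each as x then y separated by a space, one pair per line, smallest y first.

[11; 1,1,2,1,3,…,1,1,22] for √134; ℓ=14 ⇒ convergent index 13
i=0: a=11 ⇒ p=11, q=1
i=1: a=1 ⇒ p=12, q=1
…
i=6: a=1 ⇒ p=382, q=33
…
i=10: a=1 ⇒ p=22133, q=1912
…
i=12: a=1 ⇒ p=84029, q=7259
i=13: a=1 ⇒ p=145925, q=12606
→ (145925, 12606).  Check: 145925²=21294105625, 134·12606²=21294105624, difference 1.
(145925+12606√134)^2 = 42588211249 + 3679061100√134

145925 12606
42588211249 3679061100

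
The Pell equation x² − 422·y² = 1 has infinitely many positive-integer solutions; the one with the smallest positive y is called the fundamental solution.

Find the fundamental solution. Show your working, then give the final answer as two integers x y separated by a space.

√422 → a₀=20, period (1,1,5,2,1,…,1,1,40); ℓ=14 even so k=13
k=0  a_k=20  p_k/q_k = 20/1
k=1  a_k=1  p_k/q_k = 21/1
…
k=5  a_k=1  p_k/q_k = 719/35
…
k=8  a_k=3  p_k/q_k = 163807/7974
k=9  a_k=1  p_k/q_k = 217526/10589
…
k=12  a_k=1  p_k/q_k = 3810680/185501
k=13  a_k=1  p_k/q_k = 7022501/341850
(x₁, y₁) = (7022501, 341850);  7022501² − 422·341850² = 1 ✓

7022501 341850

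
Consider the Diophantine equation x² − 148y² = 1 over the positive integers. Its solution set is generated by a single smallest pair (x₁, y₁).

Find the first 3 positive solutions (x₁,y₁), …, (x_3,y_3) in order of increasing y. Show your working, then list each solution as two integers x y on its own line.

√148 → a₀=12, period (6,24); ℓ=2 even so k=1
k=0  a_k=12  p_k/q_k = 12/1
k=1  a_k=6  p_k/q_k = 73/6
→ (73, 6).  Check: 73²=5329, 148·6²=5328, difference 1.
k=2:  x_2 = 73·73+148·6·6 = 10657,  y_2 = 73·6+6·73 = 876
k=3:  x_3 = 73·10657+148·6·876 = 1555849,  y_3 = 73·876+6·10657 = 127890

73 6
10657 876
1555849 127890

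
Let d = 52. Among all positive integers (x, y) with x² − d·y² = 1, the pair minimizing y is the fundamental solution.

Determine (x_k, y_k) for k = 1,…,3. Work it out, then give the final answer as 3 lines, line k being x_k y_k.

649 90
842401 116820
1093435849 151632270

√52 → a₀=7, period (4,1,2,1,4,14); ℓ=6 even so k=5
i=0: a=7 ⇒ p=7, q=1
…
i=3: a=2 ⇒ p=101, q=14
i=4: a=1 ⇒ p=137, q=19
i=5: a=4 ⇒ p=649, q=90
→ (649, 90).  Check: 649²=421201, 52·90²=421200, difference 1.
(x_2, y_2) = (649·649 + 52·90·90, 649·90 + 90·649) = (842401, 116820)
(x_3, y_3) = (649·842401 + 52·90·116820, 649·116820 + 90·842401) = (1093435849, 151632270)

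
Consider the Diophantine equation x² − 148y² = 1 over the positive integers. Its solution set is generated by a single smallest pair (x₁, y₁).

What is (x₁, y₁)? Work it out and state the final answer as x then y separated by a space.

73 6

d=148: √d = [12; 6,24] (ℓ=2, even), read p_1/q_1
step 0: (12, 1)  from 12·(1,0) + (0,1)
step 1: (73, 6)  from 6·(12,1) + (1,0)
(x₁, y₁) = (73, 6);  73² − 148·6² = 1 ✓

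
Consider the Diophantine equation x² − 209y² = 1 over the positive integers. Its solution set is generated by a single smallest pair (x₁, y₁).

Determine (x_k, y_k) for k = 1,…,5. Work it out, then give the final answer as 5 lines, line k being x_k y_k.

46551 3220
4333991201 299788440
403503248748951 27910903337660
37566959460690844801 2598560922243032880
3497559059305735783913751 241931218954759943856100

√209 → a₀=14, period (2,5,3,2,3,5,2,28); ℓ=8 even so k=7
step 0: (14, 1)  from 14·(1,0) + (0,1)
step 1: (29, 2)  from 2·(14,1) + (1,0)
…
step 3: (506, 35)  from 3·(159,11) + (29,2)
step 4: (1171, 81)  from 2·(506,35) + (159,11)
step 5: (4019, 278)  from 3·(1171,81) + (506,35)
step 6: (21266, 1471)  from 5·(4019,278) + (1171,81)
step 7: (46551, 3220)  from 2·(21266,1471) + (4019,278)
fundamental: x₁=46551, y₁=3220  (since 2166995601 − 209·10368400 = 1)
n=2: (46551,3220)∘(46551,3220) = (46551·46551+209·3220·3220, 46551·3220+3220·46551) = (4333991201,299788440)
n=3: (4333991201,299788440)∘(46551,3220) = (46551·4333991201+209·3220·299788440, 46551·299788440+3220·4333991201) = (403503248748951,27910903337660)
n=4: (403503248748951,27910903337660)∘(46551,3220) = (46551·403503248748951+209·3220·27910903337660, 46551·27910903337660+3220·403503248748951) = (37566959460690844801,2598560922243032880)
n=5: (37566959460690844801,2598560922243032880)∘(46551,3220) = (46551·37566959460690844801+209·3220·2598560922243032880, 46551·2598560922243032880+3220·37566959460690844801) = (3497559059305735783913751,241931218954759943856100)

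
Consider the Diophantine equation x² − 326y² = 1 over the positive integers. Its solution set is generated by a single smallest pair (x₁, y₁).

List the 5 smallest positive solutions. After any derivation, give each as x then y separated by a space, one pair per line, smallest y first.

325 18
211249 11700
137311525 7604982
89252280001 4943226600
58013844689125 3213089685018

√326 → a₀=18, period (18,36); ℓ=2 even so k=1
step 0: (18, 1)  from 18·(1,0) + (0,1)
step 1: (325, 18)  from 18·(18,1) + (1,0)
(x₁, y₁) = (325, 18);  325² − 326·18² = 1 ✓
(x_2, y_2) = (325·325 + 326·18·18, 325·18 + 18·325) = (211249, 11700)
(x_3, y_3) = (325·211249 + 326·18·11700, 325·11700 + 18·211249) = (137311525, 7604982)
(x_4, y_4) = (325·137311525 + 326·18·7604982, 325·7604982 + 18·137311525) = (89252280001, 4943226600)
(x_5, y_5) = (325·89252280001 + 326·18·4943226600, 325·4943226600 + 18·89252280001) = (58013844689125, 3213089685018)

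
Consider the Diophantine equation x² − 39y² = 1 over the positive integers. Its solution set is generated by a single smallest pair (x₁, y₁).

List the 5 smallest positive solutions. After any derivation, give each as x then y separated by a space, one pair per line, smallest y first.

25 4
1249 200
62425 9996
3120001 499600
155937625 24970004

d=39: √d = [6; 4,12] (ℓ=2, even), read p_1/q_1
k=0  a_k=6  p_k/q_k = 6/1
k=1  a_k=4  p_k/q_k = 25/4
fundamental: x₁=25, y₁=4  (since 625 − 39·16 = 1)
(x_2, y_2) = (25·25 + 39·4·4, 25·4 + 4·25) = (1249, 200)
(x_3, y_3) = (25·1249 + 39·4·200, 25·200 + 4·1249) = (62425, 9996)
(x_4, y_4) = (25·62425 + 39·4·9996, 25·9996 + 4·62425) = (3120001, 499600)
(x_5, y_5) = (25·3120001 + 39·4·499600, 25·499600 + 4·3120001) = (155937625, 24970004)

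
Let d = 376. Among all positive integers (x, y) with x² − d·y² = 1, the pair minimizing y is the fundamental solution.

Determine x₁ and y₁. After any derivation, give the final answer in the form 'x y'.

2143295 110532

√376 = [19; 2,1,1,3,1,…,1,2,38, …], period ℓ=16 (even) → k=15
k=0  a_k=19  p_k/q_k = 19/1
…
k=2  a_k=1  p_k/q_k = 58/3
k=3  a_k=1  p_k/q_k = 97/5
…
k=8  a_k=4  p_k/q_k = 12953/668
k=9  a_k=2  p_k/q_k = 28834/1487
k=10  a_k=2  p_k/q_k = 70621/3642
k=11  a_k=1  p_k/q_k = 99455/5129
k=12  a_k=3  p_k/q_k = 368986/19029
…
k=14  a_k=1  p_k/q_k = 837427/43187
k=15  a_k=2  p_k/q_k = 2143295/110532
fundamental: x₁=2143295, y₁=110532  (since 4593713457025 − 376·12217323024 = 1)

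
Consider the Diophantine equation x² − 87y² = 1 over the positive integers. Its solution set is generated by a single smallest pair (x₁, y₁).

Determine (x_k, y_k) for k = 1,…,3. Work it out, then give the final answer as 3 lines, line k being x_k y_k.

d=87: √d = [9; 3,18] (ℓ=2, even), read p_1/q_1
i=0: a=9 ⇒ p=9, q=1
i=1: a=3 ⇒ p=28, q=3
→ (28, 3).  Check: 28²=784, 87·3²=783, difference 1.
(x_2, y_2) = (28·28 + 87·3·3, 28·3 + 3·28) = (1567, 168)
(x_3, y_3) = (28·1567 + 87·3·168, 28·168 + 3·1567) = (87724, 9405)

28 3
1567 168
87724 9405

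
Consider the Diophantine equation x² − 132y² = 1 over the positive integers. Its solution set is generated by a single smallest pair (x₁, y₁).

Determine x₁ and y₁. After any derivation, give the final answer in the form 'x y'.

23 2

√132 → a₀=11, period (2,22); ℓ=2 even so k=1
step 0: (11, 1)  from 11·(1,0) + (0,1)
step 1: (23, 2)  from 2·(11,1) + (1,0)
→ (23, 2).  Check: 23²=529, 132·2²=528, difference 1.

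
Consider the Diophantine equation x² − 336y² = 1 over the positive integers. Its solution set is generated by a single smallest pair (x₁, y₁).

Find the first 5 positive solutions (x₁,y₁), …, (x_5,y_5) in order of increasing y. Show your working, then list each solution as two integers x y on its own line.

√336 → a₀=18, period (3,36); ℓ=2 even so k=1
k=0  a_k=18  p_k/q_k = 18/1
k=1  a_k=3  p_k/q_k = 55/3
(x₁, y₁) = (55, 3);  55² − 336·3² = 1 ✓
(x_2, y_2) = (55·55 + 336·3·3, 55·3 + 3·55) = (6049, 330)
(x_3, y_3) = (55·6049 + 336·3·330, 55·330 + 3·6049) = (665335, 36297)
(x_4, y_4) = (55·665335 + 336·3·36297, 55·36297 + 3·665335) = (73180801, 3992340)
(x_5, y_5) = (55·73180801 + 336·3·3992340, 55·3992340 + 3·73180801) = (8049222775, 439121103)

55 3
6049 330
665335 36297
73180801 3992340
8049222775 439121103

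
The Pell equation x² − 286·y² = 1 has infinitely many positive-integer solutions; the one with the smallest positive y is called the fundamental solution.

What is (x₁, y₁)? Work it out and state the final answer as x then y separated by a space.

√286 → a₀=16, period (1,10,3,3,2,3,3,10,1,32); ℓ=10 even so k=9
step 0: (16, 1)  from 16·(1,0) + (0,1)
…
step 2: (186, 11)  from 10·(17,1) + (16,1)
…
step 8: (512132, 30283)  from 10·(49703,2939) + (15102,893)
step 9: (561835, 33222)  from 1·(512132,30283) + (49703,2939)
→ (561835, 33222).  Check: 561835²=315658567225, 286·33222²=315658567224, difference 1.

561835 33222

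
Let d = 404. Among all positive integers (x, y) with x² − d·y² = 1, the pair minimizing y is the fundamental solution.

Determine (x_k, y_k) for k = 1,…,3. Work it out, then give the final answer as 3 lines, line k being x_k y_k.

201 10
80801 4020
32481801 1616030

d=404: √d = [20; 10,40] (ℓ=2, even), read p_1/q_1
i=0: a=20 ⇒ p=20, q=1
i=1: a=10 ⇒ p=201, q=10
(x₁, y₁) = (201, 10);  201² − 404·10² = 1 ✓
n=2: (201,10)∘(201,10) = (201·201+404·10·10, 201·10+10·201) = (80801,4020)
n=3: (80801,4020)∘(201,10) = (201·80801+404·10·4020, 201·4020+10·80801) = (32481801,1616030)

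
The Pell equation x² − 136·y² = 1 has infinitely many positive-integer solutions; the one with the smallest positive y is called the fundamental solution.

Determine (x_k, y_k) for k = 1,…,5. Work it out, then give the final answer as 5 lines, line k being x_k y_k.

√136 = [11; 1,1,1,22, …], period ℓ=4 (even) → k=3
a_0=11:  p_0=11·1+0=11,  q_0=11·0+1=1
a_1=1:  p_1=1·11+1=12,  q_1=1·1+0=1
a_2=1:  p_2=1·12+11=23,  q_2=1·1+1=2
a_3=1:  p_3=1·23+12=35,  q_3=1·2+1=3
→ (35, 3).  Check: 35²=1225, 136·3²=1224, difference 1.
k=2:  x_2 = 35·35+136·3·3 = 2449,  y_2 = 35·3+3·35 = 210
k=3:  x_3 = 35·2449+136·3·210 = 171395,  y_3 = 35·210+3·2449 = 14697
k=4:  x_4 = 35·171395+136·3·14697 = 11995201,  y_4 = 35·14697+3·171395 = 1028580
k=5:  x_5 = 35·11995201+136·3·1028580 = 839492675,  y_5 = 35·1028580+3·11995201 = 71985903

35 3
2449 210
171395 14697
11995201 1028580
839492675 71985903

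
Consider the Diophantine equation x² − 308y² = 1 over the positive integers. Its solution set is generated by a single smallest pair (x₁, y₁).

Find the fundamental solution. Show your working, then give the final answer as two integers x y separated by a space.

[17; 1,1,4,1,1,34] for √308; ℓ=6 ⇒ convergent index 5
i=0: a=17 ⇒ p=17, q=1
i=1: a=1 ⇒ p=18, q=1
…
i=3: a=4 ⇒ p=158, q=9
i=4: a=1 ⇒ p=193, q=11
i=5: a=1 ⇒ p=351, q=20
→ (351, 20).  Check: 351²=123201, 308·20²=123200, difference 1.

351 20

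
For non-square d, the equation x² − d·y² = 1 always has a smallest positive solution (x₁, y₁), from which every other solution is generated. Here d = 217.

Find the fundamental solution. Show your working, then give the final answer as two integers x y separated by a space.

√217 = [14; 1,2,1,2,1,…,2,1,28, …], period ℓ=16 (even) → k=15
i=0: a=14 ⇒ p=14, q=1
i=1: a=1 ⇒ p=15, q=1
i=2: a=2 ⇒ p=44, q=3
…
i=5: a=1 ⇒ p=221, q=15
i=6: a=1 ⇒ p=383, q=26
i=7: a=9 ⇒ p=3668, q=249
i=8: a=4 ⇒ p=15055, q=1022
i=9: a=9 ⇒ p=139163, q=9447
i=10: a=1 ⇒ p=154218, q=10469
i=11: a=1 ⇒ p=293381, q=19916
i=12: a=2 ⇒ p=740980, q=50301
i=13: a=1 ⇒ p=1034361, q=70217
i=14: a=2 ⇒ p=2809702, q=190735
i=15: a=1 ⇒ p=3844063, q=260952
fundamental: x₁=3844063, y₁=260952  (since 14776820347969 − 217·68095946304 = 1)

3844063 260952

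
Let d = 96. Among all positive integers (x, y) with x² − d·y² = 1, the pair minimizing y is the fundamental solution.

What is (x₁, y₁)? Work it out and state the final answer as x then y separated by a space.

[9; 1,3,1,18] for √96; ℓ=4 ⇒ convergent index 3
a_0=9:  p_0=9·1+0=9,  q_0=9·0+1=1
…
a_2=3:  p_2=3·10+9=39,  q_2=3·1+1=4
a_3=1:  p_3=1·39+10=49,  q_3=1·4+1=5
fundamental: x₁=49, y₁=5  (since 2401 − 96·25 = 1)

49 5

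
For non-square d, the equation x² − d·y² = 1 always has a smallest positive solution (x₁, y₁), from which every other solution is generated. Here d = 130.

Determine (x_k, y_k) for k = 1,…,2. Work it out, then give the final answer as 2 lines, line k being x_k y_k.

6499 570
84474001 7408860

√130 → a₀=11, period (2,2,22); ℓ=3 odd so k=5
k=0  a_k=11  p_k/q_k = 11/1
…
k=4  a_k=2  p_k/q_k = 2611/229
k=5  a_k=2  p_k/q_k = 6499/570
fundamental: x₁=6499, y₁=570  (since 42237001 − 130·324900 = 1)
n=2: (6499,570)∘(6499,570) = (6499·6499+130·570·570, 6499·570+570·6499) = (84474001,7408860)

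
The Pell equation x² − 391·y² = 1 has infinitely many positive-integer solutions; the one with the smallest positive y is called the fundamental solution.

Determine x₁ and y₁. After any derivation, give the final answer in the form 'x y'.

√391 → a₀=19, period (1,3,2,2,1,…,3,1,38); ℓ=16 even so k=15
i=0: a=19 ⇒ p=19, q=1
i=1: a=1 ⇒ p=20, q=1
i=2: a=3 ⇒ p=79, q=4
i=3: a=2 ⇒ p=178, q=9
i=4: a=2 ⇒ p=435, q=22
i=5: a=1 ⇒ p=613, q=31
i=6: a=1 ⇒ p=1048, q=53
…
i=8: a=19 ⇒ p=52519, q=2656
…
i=10: a=1 ⇒ p=160266, q=8105
i=11: a=1 ⇒ p=268013, q=13554
…
i=14: a=3 ⇒ p=5678083, q=287153
i=15: a=1 ⇒ p=7338680, q=371133
→ (7338680, 371133).  Check: 7338680²=53856224142400, 391·371133²=53856224142399, difference 1.

7338680 371133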